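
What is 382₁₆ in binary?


Each hex digit → 4 binary bits:
  3 = 0011
  8 = 1000
  2 = 0010
Concatenate: 0011 1000 0010
= 001110000010


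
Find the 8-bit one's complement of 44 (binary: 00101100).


Original: 00101100
Invert all bits:
  bit 0: 0 → 1
  bit 1: 0 → 1
  bit 2: 1 → 0
  bit 3: 0 → 1
  bit 4: 1 → 0
  bit 5: 1 → 0
  bit 6: 0 → 1
  bit 7: 0 → 1
= 11010011


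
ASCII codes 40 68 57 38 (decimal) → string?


Codes (decimal): 40 68 57 38
Per-code ASCII lookup:
  40  (special character) → '('
  68  (range 65-90: uppercase, 68 - 65 = 3) → 'D'
  57  (range 48-57: digits, 57 - 48 = 9) → '9'
  38  (special character) → '&'
= '(D9&'


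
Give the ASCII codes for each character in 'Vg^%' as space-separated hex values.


String: 'Vg^%'  (4 characters)
Per-character ASCII lookup:
  'V': uppercase starts at 65: 'V' = 65 + 21 = 86 → 0x56
  'g': lowercase starts at 97: 'g' = 97 + 6 = 103 → 0x67
  '^': special character: '^' = 94 → 0x5E
  '%': special character: '%' = 37 → 0x25
= 0x56 0x67 0x5E 0x25


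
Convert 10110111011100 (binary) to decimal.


Positional values:
Bit 2: 1 × 2^2 = 4
Bit 3: 1 × 2^3 = 8
Bit 4: 1 × 2^4 = 16
Bit 6: 1 × 2^6 = 64
Bit 7: 1 × 2^7 = 128
Bit 8: 1 × 2^8 = 256
Bit 10: 1 × 2^10 = 1024
Bit 11: 1 × 2^11 = 2048
Bit 13: 1 × 2^13 = 8192
Sum = 4 + 8 + 16 + 64 + 128 + 256 + 1024 + 2048 + 8192
= 11740


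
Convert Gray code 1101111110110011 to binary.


Gray code: 1101111110110011
MSB stays the same: 1
Each subsequent bit = prev_binary XOR current_gray:
  B[1] = 1 XOR 1 = 0
  B[2] = 0 XOR 0 = 0
  B[3] = 0 XOR 1 = 1
  B[4] = 1 XOR 1 = 0
  B[5] = 0 XOR 1 = 1
  B[6] = 1 XOR 1 = 0
  B[7] = 0 XOR 1 = 1
  B[8] = 1 XOR 1 = 0
  B[9] = 0 XOR 0 = 0
  B[10] = 0 XOR 1 = 1
  B[11] = 1 XOR 1 = 0
  B[12] = 0 XOR 0 = 0
  B[13] = 0 XOR 0 = 0
  B[14] = 0 XOR 1 = 1
  B[15] = 1 XOR 1 = 0
= 1001010100100010 (38178 decimal)


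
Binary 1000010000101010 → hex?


Group into 4-bit nibbles: 1000010000101010
  1000 = 8
  0100 = 4
  0010 = 2
  1010 = A
= 0x842A


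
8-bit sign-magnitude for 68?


Sign bit: 0 (positive)
Magnitude: 68 = 1000100
= 01000100


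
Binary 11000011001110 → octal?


Group into 3-bit groups: 011000011001110
  011 = 3
  000 = 0
  011 = 3
  001 = 1
  110 = 6
= 0o30316


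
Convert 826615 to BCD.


Each digit → 4-bit binary:
  8 → 1000
  2 → 0010
  6 → 0110
  6 → 0110
  1 → 0001
  5 → 0101
= 1000 0010 0110 0110 0001 0101


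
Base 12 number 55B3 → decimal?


Positional values (base 12):
  3 × 12^0 = 3 × 1 = 3
  B × 12^1 = 11 × 12 = 132
  5 × 12^2 = 5 × 144 = 720
  5 × 12^3 = 5 × 1728 = 8640
Sum = 3 + 132 + 720 + 8640
= 9495


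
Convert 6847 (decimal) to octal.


Divide by 8 repeatedly:
6847 ÷ 8 = 855 remainder 7
855 ÷ 8 = 106 remainder 7
106 ÷ 8 = 13 remainder 2
13 ÷ 8 = 1 remainder 5
1 ÷ 8 = 0 remainder 1
Reading remainders bottom-up:
= 0o15277


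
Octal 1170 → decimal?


Positional values:
Position 0: 0 × 8^0 = 0
Position 1: 7 × 8^1 = 56
Position 2: 1 × 8^2 = 64
Position 3: 1 × 8^3 = 512
Sum = 0 + 56 + 64 + 512
= 632


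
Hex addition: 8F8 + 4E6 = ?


Align and add column by column (LSB to MSB, each column mod 16 with carry):
  08F8
+ 04E6
  ----
  col 0: 8(8) + 6(6) + 0 (carry in) = 14 → E(14), carry out 0
  col 1: F(15) + E(14) + 0 (carry in) = 29 → D(13), carry out 1
  col 2: 8(8) + 4(4) + 1 (carry in) = 13 → D(13), carry out 0
  col 3: 0(0) + 0(0) + 0 (carry in) = 0 → 0(0), carry out 0
Reading digits MSB→LSB: 0DDE
Strip leading zeros: DDE
= 0xDDE


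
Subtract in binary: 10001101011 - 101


Align and subtract column by column (LSB to MSB, borrowing when needed):
  10001101011
- 00000000101
  -----------
  col 0: (1 - 0 borrow-in) - 1 → 1 - 1 = 0, borrow out 0
  col 1: (1 - 0 borrow-in) - 0 → 1 - 0 = 1, borrow out 0
  col 2: (0 - 0 borrow-in) - 1 → borrow from next column: (0+2) - 1 = 1, borrow out 1
  col 3: (1 - 1 borrow-in) - 0 → 0 - 0 = 0, borrow out 0
  col 4: (0 - 0 borrow-in) - 0 → 0 - 0 = 0, borrow out 0
  col 5: (1 - 0 borrow-in) - 0 → 1 - 0 = 1, borrow out 0
  col 6: (1 - 0 borrow-in) - 0 → 1 - 0 = 1, borrow out 0
  col 7: (0 - 0 borrow-in) - 0 → 0 - 0 = 0, borrow out 0
  col 8: (0 - 0 borrow-in) - 0 → 0 - 0 = 0, borrow out 0
  col 9: (0 - 0 borrow-in) - 0 → 0 - 0 = 0, borrow out 0
  col 10: (1 - 0 borrow-in) - 0 → 1 - 0 = 1, borrow out 0
Reading bits MSB→LSB: 10001100110
Strip leading zeros: 10001100110
= 10001100110


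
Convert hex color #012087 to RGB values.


Hex: #012087
R = 01₁₆ = 1
G = 20₁₆ = 32
B = 87₁₆ = 135
= RGB(1, 32, 135)


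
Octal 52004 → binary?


Each octal digit → 3 binary bits:
  5 = 101
  2 = 010
  0 = 000
  0 = 000
  4 = 100
Concatenate: 101 010 000 000 100
= 101010000000100


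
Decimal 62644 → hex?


Divide by 16 repeatedly:
62644 ÷ 16 = 3915 remainder 4 (4)
3915 ÷ 16 = 244 remainder 11 (B)
244 ÷ 16 = 15 remainder 4 (4)
15 ÷ 16 = 0 remainder 15 (F)
Reading remainders bottom-up:
= 0xF4B4


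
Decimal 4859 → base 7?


Divide by 7 repeatedly:
4859 ÷ 7 = 694 remainder 1
694 ÷ 7 = 99 remainder 1
99 ÷ 7 = 14 remainder 1
14 ÷ 7 = 2 remainder 0
2 ÷ 7 = 0 remainder 2
Reading remainders bottom-up:
= 20111


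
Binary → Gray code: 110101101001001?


Binary: 110101101001001
Gray code: G = B XOR (B >> 1)
B >> 1 = 011010110100100
110101101001001 XOR 011010110100100:
  1 XOR 0 = 1
  1 XOR 1 = 0
  0 XOR 1 = 1
  1 XOR 0 = 1
  0 XOR 1 = 1
  1 XOR 0 = 1
  1 XOR 1 = 0
  0 XOR 1 = 1
  1 XOR 0 = 1
  0 XOR 1 = 1
  0 XOR 0 = 0
  1 XOR 0 = 1
  0 XOR 1 = 1
  0 XOR 0 = 0
  1 XOR 0 = 1
= 101111011101101


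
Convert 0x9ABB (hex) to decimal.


Positional values:
Position 0: B × 16^0 = 11 × 1 = 11
Position 1: B × 16^1 = 11 × 16 = 176
Position 2: A × 16^2 = 10 × 256 = 2560
Position 3: 9 × 16^3 = 9 × 4096 = 36864
Sum = 11 + 176 + 2560 + 36864
= 39611


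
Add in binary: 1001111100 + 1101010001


Align and add column by column (LSB to MSB, carry propagating):
  01001111100
+ 01101010001
  -----------
  col 0: 0 + 1 + 0 (carry in) = 1 → bit 1, carry out 0
  col 1: 0 + 0 + 0 (carry in) = 0 → bit 0, carry out 0
  col 2: 1 + 0 + 0 (carry in) = 1 → bit 1, carry out 0
  col 3: 1 + 0 + 0 (carry in) = 1 → bit 1, carry out 0
  col 4: 1 + 1 + 0 (carry in) = 2 → bit 0, carry out 1
  col 5: 1 + 0 + 1 (carry in) = 2 → bit 0, carry out 1
  col 6: 1 + 1 + 1 (carry in) = 3 → bit 1, carry out 1
  col 7: 0 + 0 + 1 (carry in) = 1 → bit 1, carry out 0
  col 8: 0 + 1 + 0 (carry in) = 1 → bit 1, carry out 0
  col 9: 1 + 1 + 0 (carry in) = 2 → bit 0, carry out 1
  col 10: 0 + 0 + 1 (carry in) = 1 → bit 1, carry out 0
Reading bits MSB→LSB: 10111001101
Strip leading zeros: 10111001101
= 10111001101


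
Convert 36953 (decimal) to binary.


Divide by 2 repeatedly:
36953 ÷ 2 = 18476 remainder 1
18476 ÷ 2 = 9238 remainder 0
9238 ÷ 2 = 4619 remainder 0
4619 ÷ 2 = 2309 remainder 1
2309 ÷ 2 = 1154 remainder 1
1154 ÷ 2 = 577 remainder 0
577 ÷ 2 = 288 remainder 1
288 ÷ 2 = 144 remainder 0
144 ÷ 2 = 72 remainder 0
72 ÷ 2 = 36 remainder 0
36 ÷ 2 = 18 remainder 0
18 ÷ 2 = 9 remainder 0
9 ÷ 2 = 4 remainder 1
4 ÷ 2 = 2 remainder 0
2 ÷ 2 = 1 remainder 0
1 ÷ 2 = 0 remainder 1
Reading remainders bottom-up:
= 1001000001011001


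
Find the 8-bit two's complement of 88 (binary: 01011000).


Original: 01011000
Step 1 - Invert all bits: 10100111
Step 2 - Add 1: 10100111 + 1
= 10101000 (represents -88)


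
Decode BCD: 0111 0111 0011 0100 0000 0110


Each 4-bit group → digit:
  0111 → 7
  0111 → 7
  0011 → 3
  0100 → 4
  0000 → 0
  0110 → 6
= 773406


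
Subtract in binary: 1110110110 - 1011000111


Align and subtract column by column (LSB to MSB, borrowing when needed):
  1110110110
- 1011000111
  ----------
  col 0: (0 - 0 borrow-in) - 1 → borrow from next column: (0+2) - 1 = 1, borrow out 1
  col 1: (1 - 1 borrow-in) - 1 → borrow from next column: (0+2) - 1 = 1, borrow out 1
  col 2: (1 - 1 borrow-in) - 1 → borrow from next column: (0+2) - 1 = 1, borrow out 1
  col 3: (0 - 1 borrow-in) - 0 → borrow from next column: (-1+2) - 0 = 1, borrow out 1
  col 4: (1 - 1 borrow-in) - 0 → 0 - 0 = 0, borrow out 0
  col 5: (1 - 0 borrow-in) - 0 → 1 - 0 = 1, borrow out 0
  col 6: (0 - 0 borrow-in) - 1 → borrow from next column: (0+2) - 1 = 1, borrow out 1
  col 7: (1 - 1 borrow-in) - 1 → borrow from next column: (0+2) - 1 = 1, borrow out 1
  col 8: (1 - 1 borrow-in) - 0 → 0 - 0 = 0, borrow out 0
  col 9: (1 - 0 borrow-in) - 1 → 1 - 1 = 0, borrow out 0
Reading bits MSB→LSB: 0011101111
Strip leading zeros: 11101111
= 11101111


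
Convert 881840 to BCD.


Each digit → 4-bit binary:
  8 → 1000
  8 → 1000
  1 → 0001
  8 → 1000
  4 → 0100
  0 → 0000
= 1000 1000 0001 1000 0100 0000


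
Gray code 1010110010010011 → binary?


Gray code: 1010110010010011
MSB stays the same: 1
Each subsequent bit = prev_binary XOR current_gray:
  B[1] = 1 XOR 0 = 1
  B[2] = 1 XOR 1 = 0
  B[3] = 0 XOR 0 = 0
  B[4] = 0 XOR 1 = 1
  B[5] = 1 XOR 1 = 0
  B[6] = 0 XOR 0 = 0
  B[7] = 0 XOR 0 = 0
  B[8] = 0 XOR 1 = 1
  B[9] = 1 XOR 0 = 1
  B[10] = 1 XOR 0 = 1
  B[11] = 1 XOR 1 = 0
  B[12] = 0 XOR 0 = 0
  B[13] = 0 XOR 0 = 0
  B[14] = 0 XOR 1 = 1
  B[15] = 1 XOR 1 = 0
= 1100100011100010 (51426 decimal)


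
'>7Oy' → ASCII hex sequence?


String: '>7Oy'  (4 characters)
Per-character ASCII lookup:
  '>': special character: '>' = 62 → 0x3E
  '7': digits start at 48: '7' = 48 + 7 = 55 → 0x37
  'O': uppercase starts at 65: 'O' = 65 + 14 = 79 → 0x4F
  'y': lowercase starts at 97: 'y' = 97 + 24 = 121 → 0x79
= 0x3E 0x37 0x4F 0x79


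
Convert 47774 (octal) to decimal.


Positional values:
Position 0: 4 × 8^0 = 4
Position 1: 7 × 8^1 = 56
Position 2: 7 × 8^2 = 448
Position 3: 7 × 8^3 = 3584
Position 4: 4 × 8^4 = 16384
Sum = 4 + 56 + 448 + 3584 + 16384
= 20476


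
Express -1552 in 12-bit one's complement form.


Original: 011000010000
Invert all bits:
  bit 0: 0 → 1
  bit 1: 1 → 0
  bit 2: 1 → 0
  bit 3: 0 → 1
  bit 4: 0 → 1
  bit 5: 0 → 1
  bit 6: 0 → 1
  bit 7: 1 → 0
  bit 8: 0 → 1
  bit 9: 0 → 1
  bit 10: 0 → 1
  bit 11: 0 → 1
= 100111101111


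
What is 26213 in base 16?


Divide by 16 repeatedly:
26213 ÷ 16 = 1638 remainder 5 (5)
1638 ÷ 16 = 102 remainder 6 (6)
102 ÷ 16 = 6 remainder 6 (6)
6 ÷ 16 = 0 remainder 6 (6)
Reading remainders bottom-up:
= 0x6665


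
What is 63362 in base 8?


Divide by 8 repeatedly:
63362 ÷ 8 = 7920 remainder 2
7920 ÷ 8 = 990 remainder 0
990 ÷ 8 = 123 remainder 6
123 ÷ 8 = 15 remainder 3
15 ÷ 8 = 1 remainder 7
1 ÷ 8 = 0 remainder 1
Reading remainders bottom-up:
= 0o173602


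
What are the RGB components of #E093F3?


Hex: #E093F3
R = E0₁₆ = 224
G = 93₁₆ = 147
B = F3₁₆ = 243
= RGB(224, 147, 243)


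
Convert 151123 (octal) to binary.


Each octal digit → 3 binary bits:
  1 = 001
  5 = 101
  1 = 001
  1 = 001
  2 = 010
  3 = 011
Concatenate: 001 101 001 001 010 011
= 001101001001010011


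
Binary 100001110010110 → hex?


Group into 4-bit nibbles: 0100001110010110
  0100 = 4
  0011 = 3
  1001 = 9
  0110 = 6
= 0x4396


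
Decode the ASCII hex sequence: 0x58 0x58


Codes (hex): 0x58 0x58
Per-code ASCII lookup:
  0x58 = 88  (range 65-90: uppercase, 88 - 65 = 23) → 'X'
  0x58 = 88  (range 65-90: uppercase, 88 - 65 = 23) → 'X'
= 'XX'


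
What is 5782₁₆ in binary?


Each hex digit → 4 binary bits:
  5 = 0101
  7 = 0111
  8 = 1000
  2 = 0010
Concatenate: 0101 0111 1000 0010
= 0101011110000010


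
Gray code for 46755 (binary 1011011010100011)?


Binary: 1011011010100011
Gray code: G = B XOR (B >> 1)
B >> 1 = 0101101101010001
1011011010100011 XOR 0101101101010001:
  1 XOR 0 = 1
  0 XOR 1 = 1
  1 XOR 0 = 1
  1 XOR 1 = 0
  0 XOR 1 = 1
  1 XOR 0 = 1
  1 XOR 1 = 0
  0 XOR 1 = 1
  1 XOR 0 = 1
  0 XOR 1 = 1
  1 XOR 0 = 1
  0 XOR 1 = 1
  0 XOR 0 = 0
  0 XOR 0 = 0
  1 XOR 0 = 1
  1 XOR 1 = 0
= 1110110111110010


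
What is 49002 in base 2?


Divide by 2 repeatedly:
49002 ÷ 2 = 24501 remainder 0
24501 ÷ 2 = 12250 remainder 1
12250 ÷ 2 = 6125 remainder 0
6125 ÷ 2 = 3062 remainder 1
3062 ÷ 2 = 1531 remainder 0
1531 ÷ 2 = 765 remainder 1
765 ÷ 2 = 382 remainder 1
382 ÷ 2 = 191 remainder 0
191 ÷ 2 = 95 remainder 1
95 ÷ 2 = 47 remainder 1
47 ÷ 2 = 23 remainder 1
23 ÷ 2 = 11 remainder 1
11 ÷ 2 = 5 remainder 1
5 ÷ 2 = 2 remainder 1
2 ÷ 2 = 1 remainder 0
1 ÷ 2 = 0 remainder 1
Reading remainders bottom-up:
= 1011111101101010


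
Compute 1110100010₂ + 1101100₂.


Align and add column by column (LSB to MSB, carry propagating):
  01110100010
+ 00001101100
  -----------
  col 0: 0 + 0 + 0 (carry in) = 0 → bit 0, carry out 0
  col 1: 1 + 0 + 0 (carry in) = 1 → bit 1, carry out 0
  col 2: 0 + 1 + 0 (carry in) = 1 → bit 1, carry out 0
  col 3: 0 + 1 + 0 (carry in) = 1 → bit 1, carry out 0
  col 4: 0 + 0 + 0 (carry in) = 0 → bit 0, carry out 0
  col 5: 1 + 1 + 0 (carry in) = 2 → bit 0, carry out 1
  col 6: 0 + 1 + 1 (carry in) = 2 → bit 0, carry out 1
  col 7: 1 + 0 + 1 (carry in) = 2 → bit 0, carry out 1
  col 8: 1 + 0 + 1 (carry in) = 2 → bit 0, carry out 1
  col 9: 1 + 0 + 1 (carry in) = 2 → bit 0, carry out 1
  col 10: 0 + 0 + 1 (carry in) = 1 → bit 1, carry out 0
Reading bits MSB→LSB: 10000001110
Strip leading zeros: 10000001110
= 10000001110


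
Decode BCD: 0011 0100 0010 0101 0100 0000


Each 4-bit group → digit:
  0011 → 3
  0100 → 4
  0010 → 2
  0101 → 5
  0100 → 4
  0000 → 0
= 342540


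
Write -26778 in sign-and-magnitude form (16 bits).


Sign bit: 1 (negative)
Magnitude: 26778 = 110100010011010
= 1110100010011010


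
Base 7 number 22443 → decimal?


Positional values (base 7):
  3 × 7^0 = 3 × 1 = 3
  4 × 7^1 = 4 × 7 = 28
  4 × 7^2 = 4 × 49 = 196
  2 × 7^3 = 2 × 343 = 686
  2 × 7^4 = 2 × 2401 = 4802
Sum = 3 + 28 + 196 + 686 + 4802
= 5715


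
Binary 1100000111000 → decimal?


Positional values:
Bit 3: 1 × 2^3 = 8
Bit 4: 1 × 2^4 = 16
Bit 5: 1 × 2^5 = 32
Bit 11: 1 × 2^11 = 2048
Bit 12: 1 × 2^12 = 4096
Sum = 8 + 16 + 32 + 2048 + 4096
= 6200


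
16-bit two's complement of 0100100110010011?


Original: 0100100110010011
Step 1 - Invert all bits: 1011011001101100
Step 2 - Add 1: 1011011001101100 + 1
= 1011011001101101 (represents -18835)


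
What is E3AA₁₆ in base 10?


Positional values:
Position 0: A × 16^0 = 10 × 1 = 10
Position 1: A × 16^1 = 10 × 16 = 160
Position 2: 3 × 16^2 = 3 × 256 = 768
Position 3: E × 16^3 = 14 × 4096 = 57344
Sum = 10 + 160 + 768 + 57344
= 58282


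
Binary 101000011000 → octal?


Group into 3-bit groups: 101000011000
  101 = 5
  000 = 0
  011 = 3
  000 = 0
= 0o5030


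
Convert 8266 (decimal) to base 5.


Divide by 5 repeatedly:
8266 ÷ 5 = 1653 remainder 1
1653 ÷ 5 = 330 remainder 3
330 ÷ 5 = 66 remainder 0
66 ÷ 5 = 13 remainder 1
13 ÷ 5 = 2 remainder 3
2 ÷ 5 = 0 remainder 2
Reading remainders bottom-up:
= 231031


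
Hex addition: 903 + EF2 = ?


Align and add column by column (LSB to MSB, each column mod 16 with carry):
  0903
+ 0EF2
  ----
  col 0: 3(3) + 2(2) + 0 (carry in) = 5 → 5(5), carry out 0
  col 1: 0(0) + F(15) + 0 (carry in) = 15 → F(15), carry out 0
  col 2: 9(9) + E(14) + 0 (carry in) = 23 → 7(7), carry out 1
  col 3: 0(0) + 0(0) + 1 (carry in) = 1 → 1(1), carry out 0
Reading digits MSB→LSB: 17F5
Strip leading zeros: 17F5
= 0x17F5


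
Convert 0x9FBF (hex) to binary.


Each hex digit → 4 binary bits:
  9 = 1001
  F = 1111
  B = 1011
  F = 1111
Concatenate: 1001 1111 1011 1111
= 1001111110111111


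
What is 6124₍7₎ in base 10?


Positional values (base 7):
  4 × 7^0 = 4 × 1 = 4
  2 × 7^1 = 2 × 7 = 14
  1 × 7^2 = 1 × 49 = 49
  6 × 7^3 = 6 × 343 = 2058
Sum = 4 + 14 + 49 + 2058
= 2125


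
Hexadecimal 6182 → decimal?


Positional values:
Position 0: 2 × 16^0 = 2 × 1 = 2
Position 1: 8 × 16^1 = 8 × 16 = 128
Position 2: 1 × 16^2 = 1 × 256 = 256
Position 3: 6 × 16^3 = 6 × 4096 = 24576
Sum = 2 + 128 + 256 + 24576
= 24962


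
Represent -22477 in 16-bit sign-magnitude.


Sign bit: 1 (negative)
Magnitude: 22477 = 101011111001101
= 1101011111001101


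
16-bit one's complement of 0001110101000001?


Original: 0001110101000001
Invert all bits:
  bit 0: 0 → 1
  bit 1: 0 → 1
  bit 2: 0 → 1
  bit 3: 1 → 0
  bit 4: 1 → 0
  bit 5: 1 → 0
  bit 6: 0 → 1
  bit 7: 1 → 0
  bit 8: 0 → 1
  bit 9: 1 → 0
  bit 10: 0 → 1
  bit 11: 0 → 1
  bit 12: 0 → 1
  bit 13: 0 → 1
  bit 14: 0 → 1
  bit 15: 1 → 0
= 1110001010111110


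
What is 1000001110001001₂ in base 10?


Positional values:
Bit 0: 1 × 2^0 = 1
Bit 3: 1 × 2^3 = 8
Bit 7: 1 × 2^7 = 128
Bit 8: 1 × 2^8 = 256
Bit 9: 1 × 2^9 = 512
Bit 15: 1 × 2^15 = 32768
Sum = 1 + 8 + 128 + 256 + 512 + 32768
= 33673


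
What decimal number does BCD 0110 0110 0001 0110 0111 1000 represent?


Each 4-bit group → digit:
  0110 → 6
  0110 → 6
  0001 → 1
  0110 → 6
  0111 → 7
  1000 → 8
= 661678


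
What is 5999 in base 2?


Divide by 2 repeatedly:
5999 ÷ 2 = 2999 remainder 1
2999 ÷ 2 = 1499 remainder 1
1499 ÷ 2 = 749 remainder 1
749 ÷ 2 = 374 remainder 1
374 ÷ 2 = 187 remainder 0
187 ÷ 2 = 93 remainder 1
93 ÷ 2 = 46 remainder 1
46 ÷ 2 = 23 remainder 0
23 ÷ 2 = 11 remainder 1
11 ÷ 2 = 5 remainder 1
5 ÷ 2 = 2 remainder 1
2 ÷ 2 = 1 remainder 0
1 ÷ 2 = 0 remainder 1
Reading remainders bottom-up:
= 1011101101111


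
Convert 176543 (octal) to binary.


Each octal digit → 3 binary bits:
  1 = 001
  7 = 111
  6 = 110
  5 = 101
  4 = 100
  3 = 011
Concatenate: 001 111 110 101 100 011
= 001111110101100011


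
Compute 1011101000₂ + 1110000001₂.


Align and add column by column (LSB to MSB, carry propagating):
  01011101000
+ 01110000001
  -----------
  col 0: 0 + 1 + 0 (carry in) = 1 → bit 1, carry out 0
  col 1: 0 + 0 + 0 (carry in) = 0 → bit 0, carry out 0
  col 2: 0 + 0 + 0 (carry in) = 0 → bit 0, carry out 0
  col 3: 1 + 0 + 0 (carry in) = 1 → bit 1, carry out 0
  col 4: 0 + 0 + 0 (carry in) = 0 → bit 0, carry out 0
  col 5: 1 + 0 + 0 (carry in) = 1 → bit 1, carry out 0
  col 6: 1 + 0 + 0 (carry in) = 1 → bit 1, carry out 0
  col 7: 1 + 1 + 0 (carry in) = 2 → bit 0, carry out 1
  col 8: 0 + 1 + 1 (carry in) = 2 → bit 0, carry out 1
  col 9: 1 + 1 + 1 (carry in) = 3 → bit 1, carry out 1
  col 10: 0 + 0 + 1 (carry in) = 1 → bit 1, carry out 0
Reading bits MSB→LSB: 11001101001
Strip leading zeros: 11001101001
= 11001101001


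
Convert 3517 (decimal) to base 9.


Divide by 9 repeatedly:
3517 ÷ 9 = 390 remainder 7
390 ÷ 9 = 43 remainder 3
43 ÷ 9 = 4 remainder 7
4 ÷ 9 = 0 remainder 4
Reading remainders bottom-up:
= 4737


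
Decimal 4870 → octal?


Divide by 8 repeatedly:
4870 ÷ 8 = 608 remainder 6
608 ÷ 8 = 76 remainder 0
76 ÷ 8 = 9 remainder 4
9 ÷ 8 = 1 remainder 1
1 ÷ 8 = 0 remainder 1
Reading remainders bottom-up:
= 0o11406


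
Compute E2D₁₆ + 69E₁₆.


Align and add column by column (LSB to MSB, each column mod 16 with carry):
  0E2D
+ 069E
  ----
  col 0: D(13) + E(14) + 0 (carry in) = 27 → B(11), carry out 1
  col 1: 2(2) + 9(9) + 1 (carry in) = 12 → C(12), carry out 0
  col 2: E(14) + 6(6) + 0 (carry in) = 20 → 4(4), carry out 1
  col 3: 0(0) + 0(0) + 1 (carry in) = 1 → 1(1), carry out 0
Reading digits MSB→LSB: 14CB
Strip leading zeros: 14CB
= 0x14CB


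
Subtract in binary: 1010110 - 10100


Align and subtract column by column (LSB to MSB, borrowing when needed):
  1010110
- 0010100
  -------
  col 0: (0 - 0 borrow-in) - 0 → 0 - 0 = 0, borrow out 0
  col 1: (1 - 0 borrow-in) - 0 → 1 - 0 = 1, borrow out 0
  col 2: (1 - 0 borrow-in) - 1 → 1 - 1 = 0, borrow out 0
  col 3: (0 - 0 borrow-in) - 0 → 0 - 0 = 0, borrow out 0
  col 4: (1 - 0 borrow-in) - 1 → 1 - 1 = 0, borrow out 0
  col 5: (0 - 0 borrow-in) - 0 → 0 - 0 = 0, borrow out 0
  col 6: (1 - 0 borrow-in) - 0 → 1 - 0 = 1, borrow out 0
Reading bits MSB→LSB: 1000010
Strip leading zeros: 1000010
= 1000010


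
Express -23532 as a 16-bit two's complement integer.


Original: 0101101111101100
Step 1 - Invert all bits: 1010010000010011
Step 2 - Add 1: 1010010000010011 + 1
= 1010010000010100 (represents -23532)


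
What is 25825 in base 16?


Divide by 16 repeatedly:
25825 ÷ 16 = 1614 remainder 1 (1)
1614 ÷ 16 = 100 remainder 14 (E)
100 ÷ 16 = 6 remainder 4 (4)
6 ÷ 16 = 0 remainder 6 (6)
Reading remainders bottom-up:
= 0x64E1


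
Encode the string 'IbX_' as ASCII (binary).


String: 'IbX_'  (4 characters)
Per-character ASCII lookup:
  'I': uppercase starts at 65: 'I' = 65 + 8 = 73 → 1001001
  'b': lowercase starts at 97: 'b' = 97 + 1 = 98 → 1100010
  'X': uppercase starts at 65: 'X' = 65 + 23 = 88 → 1011000
  '_': special character: '_' = 95 → 1011111
= 1001001 1100010 1011000 1011111


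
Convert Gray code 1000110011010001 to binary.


Gray code: 1000110011010001
MSB stays the same: 1
Each subsequent bit = prev_binary XOR current_gray:
  B[1] = 1 XOR 0 = 1
  B[2] = 1 XOR 0 = 1
  B[3] = 1 XOR 0 = 1
  B[4] = 1 XOR 1 = 0
  B[5] = 0 XOR 1 = 1
  B[6] = 1 XOR 0 = 1
  B[7] = 1 XOR 0 = 1
  B[8] = 1 XOR 1 = 0
  B[9] = 0 XOR 1 = 1
  B[10] = 1 XOR 0 = 1
  B[11] = 1 XOR 1 = 0
  B[12] = 0 XOR 0 = 0
  B[13] = 0 XOR 0 = 0
  B[14] = 0 XOR 0 = 0
  B[15] = 0 XOR 1 = 1
= 1111011101100001 (63329 decimal)


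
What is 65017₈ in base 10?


Positional values:
Position 0: 7 × 8^0 = 7
Position 1: 1 × 8^1 = 8
Position 2: 0 × 8^2 = 0
Position 3: 5 × 8^3 = 2560
Position 4: 6 × 8^4 = 24576
Sum = 7 + 8 + 0 + 2560 + 24576
= 27151


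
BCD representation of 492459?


Each digit → 4-bit binary:
  4 → 0100
  9 → 1001
  2 → 0010
  4 → 0100
  5 → 0101
  9 → 1001
= 0100 1001 0010 0100 0101 1001


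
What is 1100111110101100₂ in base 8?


Group into 3-bit groups: 001100111110101100
  001 = 1
  100 = 4
  111 = 7
  110 = 6
  101 = 5
  100 = 4
= 0o147654


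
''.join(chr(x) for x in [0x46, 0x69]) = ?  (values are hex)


Codes (hex): 0x46 0x69
Per-code ASCII lookup:
  0x46 = 70  (range 65-90: uppercase, 70 - 65 = 5) → 'F'
  0x69 = 105  (range 97-122: lowercase, 105 - 97 = 8) → 'i'
= 'Fi'


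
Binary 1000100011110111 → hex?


Group into 4-bit nibbles: 1000100011110111
  1000 = 8
  1000 = 8
  1111 = F
  0111 = 7
= 0x88F7


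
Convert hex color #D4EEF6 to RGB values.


Hex: #D4EEF6
R = D4₁₆ = 212
G = EE₁₆ = 238
B = F6₁₆ = 246
= RGB(212, 238, 246)


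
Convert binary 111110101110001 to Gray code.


Binary: 111110101110001
Gray code: G = B XOR (B >> 1)
B >> 1 = 011111010111000
111110101110001 XOR 011111010111000:
  1 XOR 0 = 1
  1 XOR 1 = 0
  1 XOR 1 = 0
  1 XOR 1 = 0
  1 XOR 1 = 0
  0 XOR 1 = 1
  1 XOR 0 = 1
  0 XOR 1 = 1
  1 XOR 0 = 1
  1 XOR 1 = 0
  1 XOR 1 = 0
  0 XOR 1 = 1
  0 XOR 0 = 0
  0 XOR 0 = 0
  1 XOR 0 = 1
= 100001111001001


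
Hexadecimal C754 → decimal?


Positional values:
Position 0: 4 × 16^0 = 4 × 1 = 4
Position 1: 5 × 16^1 = 5 × 16 = 80
Position 2: 7 × 16^2 = 7 × 256 = 1792
Position 3: C × 16^3 = 12 × 4096 = 49152
Sum = 4 + 80 + 1792 + 49152
= 51028


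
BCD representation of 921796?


Each digit → 4-bit binary:
  9 → 1001
  2 → 0010
  1 → 0001
  7 → 0111
  9 → 1001
  6 → 0110
= 1001 0010 0001 0111 1001 0110


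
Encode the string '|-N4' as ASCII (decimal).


String: '|-N4'  (4 characters)
Per-character ASCII lookup:
  '|': special character: '|' = 124
  '-': special character: '-' = 45
  'N': uppercase starts at 65: 'N' = 65 + 13 = 78
  '4': digits start at 48: '4' = 48 + 4 = 52
= 124 45 78 52


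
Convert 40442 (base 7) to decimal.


Positional values (base 7):
  2 × 7^0 = 2 × 1 = 2
  4 × 7^1 = 4 × 7 = 28
  4 × 7^2 = 4 × 49 = 196
  0 × 7^3 = 0 × 343 = 0
  4 × 7^4 = 4 × 2401 = 9604
Sum = 2 + 28 + 196 + 0 + 9604
= 9830


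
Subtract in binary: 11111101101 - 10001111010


Align and subtract column by column (LSB to MSB, borrowing when needed):
  11111101101
- 10001111010
  -----------
  col 0: (1 - 0 borrow-in) - 0 → 1 - 0 = 1, borrow out 0
  col 1: (0 - 0 borrow-in) - 1 → borrow from next column: (0+2) - 1 = 1, borrow out 1
  col 2: (1 - 1 borrow-in) - 0 → 0 - 0 = 0, borrow out 0
  col 3: (1 - 0 borrow-in) - 1 → 1 - 1 = 0, borrow out 0
  col 4: (0 - 0 borrow-in) - 1 → borrow from next column: (0+2) - 1 = 1, borrow out 1
  col 5: (1 - 1 borrow-in) - 1 → borrow from next column: (0+2) - 1 = 1, borrow out 1
  col 6: (1 - 1 borrow-in) - 1 → borrow from next column: (0+2) - 1 = 1, borrow out 1
  col 7: (1 - 1 borrow-in) - 0 → 0 - 0 = 0, borrow out 0
  col 8: (1 - 0 borrow-in) - 0 → 1 - 0 = 1, borrow out 0
  col 9: (1 - 0 borrow-in) - 0 → 1 - 0 = 1, borrow out 0
  col 10: (1 - 0 borrow-in) - 1 → 1 - 1 = 0, borrow out 0
Reading bits MSB→LSB: 01101110011
Strip leading zeros: 1101110011
= 1101110011


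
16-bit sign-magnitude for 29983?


Sign bit: 0 (positive)
Magnitude: 29983 = 111010100011111
= 0111010100011111


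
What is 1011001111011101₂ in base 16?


Group into 4-bit nibbles: 1011001111011101
  1011 = B
  0011 = 3
  1101 = D
  1101 = D
= 0xB3DD


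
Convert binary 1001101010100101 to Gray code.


Binary: 1001101010100101
Gray code: G = B XOR (B >> 1)
B >> 1 = 0100110101010010
1001101010100101 XOR 0100110101010010:
  1 XOR 0 = 1
  0 XOR 1 = 1
  0 XOR 0 = 0
  1 XOR 0 = 1
  1 XOR 1 = 0
  0 XOR 1 = 1
  1 XOR 0 = 1
  0 XOR 1 = 1
  1 XOR 0 = 1
  0 XOR 1 = 1
  1 XOR 0 = 1
  0 XOR 1 = 1
  0 XOR 0 = 0
  1 XOR 0 = 1
  0 XOR 1 = 1
  1 XOR 0 = 1
= 1101011111110111


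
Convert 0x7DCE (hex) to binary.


Each hex digit → 4 binary bits:
  7 = 0111
  D = 1101
  C = 1100
  E = 1110
Concatenate: 0111 1101 1100 1110
= 0111110111001110


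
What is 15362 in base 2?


Divide by 2 repeatedly:
15362 ÷ 2 = 7681 remainder 0
7681 ÷ 2 = 3840 remainder 1
3840 ÷ 2 = 1920 remainder 0
1920 ÷ 2 = 960 remainder 0
960 ÷ 2 = 480 remainder 0
480 ÷ 2 = 240 remainder 0
240 ÷ 2 = 120 remainder 0
120 ÷ 2 = 60 remainder 0
60 ÷ 2 = 30 remainder 0
30 ÷ 2 = 15 remainder 0
15 ÷ 2 = 7 remainder 1
7 ÷ 2 = 3 remainder 1
3 ÷ 2 = 1 remainder 1
1 ÷ 2 = 0 remainder 1
Reading remainders bottom-up:
= 11110000000010


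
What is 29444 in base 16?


Divide by 16 repeatedly:
29444 ÷ 16 = 1840 remainder 4 (4)
1840 ÷ 16 = 115 remainder 0 (0)
115 ÷ 16 = 7 remainder 3 (3)
7 ÷ 16 = 0 remainder 7 (7)
Reading remainders bottom-up:
= 0x7304


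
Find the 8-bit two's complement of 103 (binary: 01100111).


Original: 01100111
Step 1 - Invert all bits: 10011000
Step 2 - Add 1: 10011000 + 1
= 10011001 (represents -103)


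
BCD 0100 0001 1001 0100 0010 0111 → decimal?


Each 4-bit group → digit:
  0100 → 4
  0001 → 1
  1001 → 9
  0100 → 4
  0010 → 2
  0111 → 7
= 419427


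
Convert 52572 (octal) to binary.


Each octal digit → 3 binary bits:
  5 = 101
  2 = 010
  5 = 101
  7 = 111
  2 = 010
Concatenate: 101 010 101 111 010
= 101010101111010


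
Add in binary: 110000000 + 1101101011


Align and add column by column (LSB to MSB, carry propagating):
  00110000000
+ 01101101011
  -----------
  col 0: 0 + 1 + 0 (carry in) = 1 → bit 1, carry out 0
  col 1: 0 + 1 + 0 (carry in) = 1 → bit 1, carry out 0
  col 2: 0 + 0 + 0 (carry in) = 0 → bit 0, carry out 0
  col 3: 0 + 1 + 0 (carry in) = 1 → bit 1, carry out 0
  col 4: 0 + 0 + 0 (carry in) = 0 → bit 0, carry out 0
  col 5: 0 + 1 + 0 (carry in) = 1 → bit 1, carry out 0
  col 6: 0 + 1 + 0 (carry in) = 1 → bit 1, carry out 0
  col 7: 1 + 0 + 0 (carry in) = 1 → bit 1, carry out 0
  col 8: 1 + 1 + 0 (carry in) = 2 → bit 0, carry out 1
  col 9: 0 + 1 + 1 (carry in) = 2 → bit 0, carry out 1
  col 10: 0 + 0 + 1 (carry in) = 1 → bit 1, carry out 0
Reading bits MSB→LSB: 10011101011
Strip leading zeros: 10011101011
= 10011101011


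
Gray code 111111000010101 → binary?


Gray code: 111111000010101
MSB stays the same: 1
Each subsequent bit = prev_binary XOR current_gray:
  B[1] = 1 XOR 1 = 0
  B[2] = 0 XOR 1 = 1
  B[3] = 1 XOR 1 = 0
  B[4] = 0 XOR 1 = 1
  B[5] = 1 XOR 1 = 0
  B[6] = 0 XOR 0 = 0
  B[7] = 0 XOR 0 = 0
  B[8] = 0 XOR 0 = 0
  B[9] = 0 XOR 0 = 0
  B[10] = 0 XOR 1 = 1
  B[11] = 1 XOR 0 = 1
  B[12] = 1 XOR 1 = 0
  B[13] = 0 XOR 0 = 0
  B[14] = 0 XOR 1 = 1
= 101010000011001 (21529 decimal)


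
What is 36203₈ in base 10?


Positional values:
Position 0: 3 × 8^0 = 3
Position 1: 0 × 8^1 = 0
Position 2: 2 × 8^2 = 128
Position 3: 6 × 8^3 = 3072
Position 4: 3 × 8^4 = 12288
Sum = 3 + 0 + 128 + 3072 + 12288
= 15491


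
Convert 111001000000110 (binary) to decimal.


Positional values:
Bit 1: 1 × 2^1 = 2
Bit 2: 1 × 2^2 = 4
Bit 9: 1 × 2^9 = 512
Bit 12: 1 × 2^12 = 4096
Bit 13: 1 × 2^13 = 8192
Bit 14: 1 × 2^14 = 16384
Sum = 2 + 4 + 512 + 4096 + 8192 + 16384
= 29190


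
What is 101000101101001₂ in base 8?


Group into 3-bit groups: 101000101101001
  101 = 5
  000 = 0
  101 = 5
  101 = 5
  001 = 1
= 0o50551


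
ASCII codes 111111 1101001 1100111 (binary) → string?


Codes (binary): 111111 1101001 1100111
Per-code ASCII lookup:
  111111 = 63  (special character) → '?'
  1101001 = 105  (range 97-122: lowercase, 105 - 97 = 8) → 'i'
  1100111 = 103  (range 97-122: lowercase, 103 - 97 = 6) → 'g'
= '?ig'


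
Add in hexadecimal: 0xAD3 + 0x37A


Align and add column by column (LSB to MSB, each column mod 16 with carry):
  0AD3
+ 037A
  ----
  col 0: 3(3) + A(10) + 0 (carry in) = 13 → D(13), carry out 0
  col 1: D(13) + 7(7) + 0 (carry in) = 20 → 4(4), carry out 1
  col 2: A(10) + 3(3) + 1 (carry in) = 14 → E(14), carry out 0
  col 3: 0(0) + 0(0) + 0 (carry in) = 0 → 0(0), carry out 0
Reading digits MSB→LSB: 0E4D
Strip leading zeros: E4D
= 0xE4D


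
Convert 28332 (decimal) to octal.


Divide by 8 repeatedly:
28332 ÷ 8 = 3541 remainder 4
3541 ÷ 8 = 442 remainder 5
442 ÷ 8 = 55 remainder 2
55 ÷ 8 = 6 remainder 7
6 ÷ 8 = 0 remainder 6
Reading remainders bottom-up:
= 0o67254


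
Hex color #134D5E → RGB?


Hex: #134D5E
R = 13₁₆ = 19
G = 4D₁₆ = 77
B = 5E₁₆ = 94
= RGB(19, 77, 94)


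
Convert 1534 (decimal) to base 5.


Divide by 5 repeatedly:
1534 ÷ 5 = 306 remainder 4
306 ÷ 5 = 61 remainder 1
61 ÷ 5 = 12 remainder 1
12 ÷ 5 = 2 remainder 2
2 ÷ 5 = 0 remainder 2
Reading remainders bottom-up:
= 22114


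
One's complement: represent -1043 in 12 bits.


Original: 010000010011
Invert all bits:
  bit 0: 0 → 1
  bit 1: 1 → 0
  bit 2: 0 → 1
  bit 3: 0 → 1
  bit 4: 0 → 1
  bit 5: 0 → 1
  bit 6: 0 → 1
  bit 7: 1 → 0
  bit 8: 0 → 1
  bit 9: 0 → 1
  bit 10: 1 → 0
  bit 11: 1 → 0
= 101111101100


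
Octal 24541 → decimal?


Positional values:
Position 0: 1 × 8^0 = 1
Position 1: 4 × 8^1 = 32
Position 2: 5 × 8^2 = 320
Position 3: 4 × 8^3 = 2048
Position 4: 2 × 8^4 = 8192
Sum = 1 + 32 + 320 + 2048 + 8192
= 10593


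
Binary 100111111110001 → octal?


Group into 3-bit groups: 100111111110001
  100 = 4
  111 = 7
  111 = 7
  110 = 6
  001 = 1
= 0o47761


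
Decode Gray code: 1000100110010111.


Gray code: 1000100110010111
MSB stays the same: 1
Each subsequent bit = prev_binary XOR current_gray:
  B[1] = 1 XOR 0 = 1
  B[2] = 1 XOR 0 = 1
  B[3] = 1 XOR 0 = 1
  B[4] = 1 XOR 1 = 0
  B[5] = 0 XOR 0 = 0
  B[6] = 0 XOR 0 = 0
  B[7] = 0 XOR 1 = 1
  B[8] = 1 XOR 1 = 0
  B[9] = 0 XOR 0 = 0
  B[10] = 0 XOR 0 = 0
  B[11] = 0 XOR 1 = 1
  B[12] = 1 XOR 0 = 1
  B[13] = 1 XOR 1 = 0
  B[14] = 0 XOR 1 = 1
  B[15] = 1 XOR 1 = 0
= 1111000100011010 (61722 decimal)


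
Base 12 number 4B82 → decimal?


Positional values (base 12):
  2 × 12^0 = 2 × 1 = 2
  8 × 12^1 = 8 × 12 = 96
  B × 12^2 = 11 × 144 = 1584
  4 × 12^3 = 4 × 1728 = 6912
Sum = 2 + 96 + 1584 + 6912
= 8594


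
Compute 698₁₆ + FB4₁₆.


Align and add column by column (LSB to MSB, each column mod 16 with carry):
  0698
+ 0FB4
  ----
  col 0: 8(8) + 4(4) + 0 (carry in) = 12 → C(12), carry out 0
  col 1: 9(9) + B(11) + 0 (carry in) = 20 → 4(4), carry out 1
  col 2: 6(6) + F(15) + 1 (carry in) = 22 → 6(6), carry out 1
  col 3: 0(0) + 0(0) + 1 (carry in) = 1 → 1(1), carry out 0
Reading digits MSB→LSB: 164C
Strip leading zeros: 164C
= 0x164C


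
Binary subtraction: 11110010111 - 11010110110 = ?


Align and subtract column by column (LSB to MSB, borrowing when needed):
  11110010111
- 11010110110
  -----------
  col 0: (1 - 0 borrow-in) - 0 → 1 - 0 = 1, borrow out 0
  col 1: (1 - 0 borrow-in) - 1 → 1 - 1 = 0, borrow out 0
  col 2: (1 - 0 borrow-in) - 1 → 1 - 1 = 0, borrow out 0
  col 3: (0 - 0 borrow-in) - 0 → 0 - 0 = 0, borrow out 0
  col 4: (1 - 0 borrow-in) - 1 → 1 - 1 = 0, borrow out 0
  col 5: (0 - 0 borrow-in) - 1 → borrow from next column: (0+2) - 1 = 1, borrow out 1
  col 6: (0 - 1 borrow-in) - 0 → borrow from next column: (-1+2) - 0 = 1, borrow out 1
  col 7: (1 - 1 borrow-in) - 1 → borrow from next column: (0+2) - 1 = 1, borrow out 1
  col 8: (1 - 1 borrow-in) - 0 → 0 - 0 = 0, borrow out 0
  col 9: (1 - 0 borrow-in) - 1 → 1 - 1 = 0, borrow out 0
  col 10: (1 - 0 borrow-in) - 1 → 1 - 1 = 0, borrow out 0
Reading bits MSB→LSB: 00011100001
Strip leading zeros: 11100001
= 11100001


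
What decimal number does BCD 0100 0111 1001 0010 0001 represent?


Each 4-bit group → digit:
  0100 → 4
  0111 → 7
  1001 → 9
  0010 → 2
  0001 → 1
= 47921


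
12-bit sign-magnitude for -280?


Sign bit: 1 (negative)
Magnitude: 280 = 00100011000
= 100100011000


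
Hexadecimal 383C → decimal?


Positional values:
Position 0: C × 16^0 = 12 × 1 = 12
Position 1: 3 × 16^1 = 3 × 16 = 48
Position 2: 8 × 16^2 = 8 × 256 = 2048
Position 3: 3 × 16^3 = 3 × 4096 = 12288
Sum = 12 + 48 + 2048 + 12288
= 14396


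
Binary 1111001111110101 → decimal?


Positional values:
Bit 0: 1 × 2^0 = 1
Bit 2: 1 × 2^2 = 4
Bit 4: 1 × 2^4 = 16
Bit 5: 1 × 2^5 = 32
Bit 6: 1 × 2^6 = 64
Bit 7: 1 × 2^7 = 128
Bit 8: 1 × 2^8 = 256
Bit 9: 1 × 2^9 = 512
Bit 12: 1 × 2^12 = 4096
Bit 13: 1 × 2^13 = 8192
Bit 14: 1 × 2^14 = 16384
Bit 15: 1 × 2^15 = 32768
Sum = 1 + 4 + 16 + 32 + 64 + 128 + 256 + 512 + 4096 + 8192 + 16384 + 32768
= 62453


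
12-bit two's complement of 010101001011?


Original: 010101001011
Step 1 - Invert all bits: 101010110100
Step 2 - Add 1: 101010110100 + 1
= 101010110101 (represents -1355)


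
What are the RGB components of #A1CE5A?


Hex: #A1CE5A
R = A1₁₆ = 161
G = CE₁₆ = 206
B = 5A₁₆ = 90
= RGB(161, 206, 90)


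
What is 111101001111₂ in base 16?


Group into 4-bit nibbles: 111101001111
  1111 = F
  0100 = 4
  1111 = F
= 0xF4F


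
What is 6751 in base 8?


Divide by 8 repeatedly:
6751 ÷ 8 = 843 remainder 7
843 ÷ 8 = 105 remainder 3
105 ÷ 8 = 13 remainder 1
13 ÷ 8 = 1 remainder 5
1 ÷ 8 = 0 remainder 1
Reading remainders bottom-up:
= 0o15137


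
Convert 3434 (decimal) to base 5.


Divide by 5 repeatedly:
3434 ÷ 5 = 686 remainder 4
686 ÷ 5 = 137 remainder 1
137 ÷ 5 = 27 remainder 2
27 ÷ 5 = 5 remainder 2
5 ÷ 5 = 1 remainder 0
1 ÷ 5 = 0 remainder 1
Reading remainders bottom-up:
= 102214


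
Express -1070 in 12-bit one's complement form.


Original: 010000101110
Invert all bits:
  bit 0: 0 → 1
  bit 1: 1 → 0
  bit 2: 0 → 1
  bit 3: 0 → 1
  bit 4: 0 → 1
  bit 5: 0 → 1
  bit 6: 1 → 0
  bit 7: 0 → 1
  bit 8: 1 → 0
  bit 9: 1 → 0
  bit 10: 1 → 0
  bit 11: 0 → 1
= 101111010001


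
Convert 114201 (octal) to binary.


Each octal digit → 3 binary bits:
  1 = 001
  1 = 001
  4 = 100
  2 = 010
  0 = 000
  1 = 001
Concatenate: 001 001 100 010 000 001
= 001001100010000001


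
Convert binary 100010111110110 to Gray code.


Binary: 100010111110110
Gray code: G = B XOR (B >> 1)
B >> 1 = 010001011111011
100010111110110 XOR 010001011111011:
  1 XOR 0 = 1
  0 XOR 1 = 1
  0 XOR 0 = 0
  0 XOR 0 = 0
  1 XOR 0 = 1
  0 XOR 1 = 1
  1 XOR 0 = 1
  1 XOR 1 = 0
  1 XOR 1 = 0
  1 XOR 1 = 0
  1 XOR 1 = 0
  0 XOR 1 = 1
  1 XOR 0 = 1
  1 XOR 1 = 0
  0 XOR 1 = 1
= 110011100001101


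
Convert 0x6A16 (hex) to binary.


Each hex digit → 4 binary bits:
  6 = 0110
  A = 1010
  1 = 0001
  6 = 0110
Concatenate: 0110 1010 0001 0110
= 0110101000010110


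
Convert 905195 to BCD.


Each digit → 4-bit binary:
  9 → 1001
  0 → 0000
  5 → 0101
  1 → 0001
  9 → 1001
  5 → 0101
= 1001 0000 0101 0001 1001 0101


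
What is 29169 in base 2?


Divide by 2 repeatedly:
29169 ÷ 2 = 14584 remainder 1
14584 ÷ 2 = 7292 remainder 0
7292 ÷ 2 = 3646 remainder 0
3646 ÷ 2 = 1823 remainder 0
1823 ÷ 2 = 911 remainder 1
911 ÷ 2 = 455 remainder 1
455 ÷ 2 = 227 remainder 1
227 ÷ 2 = 113 remainder 1
113 ÷ 2 = 56 remainder 1
56 ÷ 2 = 28 remainder 0
28 ÷ 2 = 14 remainder 0
14 ÷ 2 = 7 remainder 0
7 ÷ 2 = 3 remainder 1
3 ÷ 2 = 1 remainder 1
1 ÷ 2 = 0 remainder 1
Reading remainders bottom-up:
= 111000111110001


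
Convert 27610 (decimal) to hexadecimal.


Divide by 16 repeatedly:
27610 ÷ 16 = 1725 remainder 10 (A)
1725 ÷ 16 = 107 remainder 13 (D)
107 ÷ 16 = 6 remainder 11 (B)
6 ÷ 16 = 0 remainder 6 (6)
Reading remainders bottom-up:
= 0x6BDA


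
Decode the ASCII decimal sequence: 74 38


Codes (decimal): 74 38
Per-code ASCII lookup:
  74  (range 65-90: uppercase, 74 - 65 = 9) → 'J'
  38  (special character) → '&'
= 'J&'


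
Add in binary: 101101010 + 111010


Align and add column by column (LSB to MSB, carry propagating):
  0101101010
+ 0000111010
  ----------
  col 0: 0 + 0 + 0 (carry in) = 0 → bit 0, carry out 0
  col 1: 1 + 1 + 0 (carry in) = 2 → bit 0, carry out 1
  col 2: 0 + 0 + 1 (carry in) = 1 → bit 1, carry out 0
  col 3: 1 + 1 + 0 (carry in) = 2 → bit 0, carry out 1
  col 4: 0 + 1 + 1 (carry in) = 2 → bit 0, carry out 1
  col 5: 1 + 1 + 1 (carry in) = 3 → bit 1, carry out 1
  col 6: 1 + 0 + 1 (carry in) = 2 → bit 0, carry out 1
  col 7: 0 + 0 + 1 (carry in) = 1 → bit 1, carry out 0
  col 8: 1 + 0 + 0 (carry in) = 1 → bit 1, carry out 0
  col 9: 0 + 0 + 0 (carry in) = 0 → bit 0, carry out 0
Reading bits MSB→LSB: 0110100100
Strip leading zeros: 110100100
= 110100100


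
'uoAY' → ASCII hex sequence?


String: 'uoAY'  (4 characters)
Per-character ASCII lookup:
  'u': lowercase starts at 97: 'u' = 97 + 20 = 117 → 0x75
  'o': lowercase starts at 97: 'o' = 97 + 14 = 111 → 0x6F
  'A': uppercase starts at 65: 'A' = 65 + 0 = 65 → 0x41
  'Y': uppercase starts at 65: 'Y' = 65 + 24 = 89 → 0x59
= 0x75 0x6F 0x41 0x59


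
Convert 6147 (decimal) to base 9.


Divide by 9 repeatedly:
6147 ÷ 9 = 683 remainder 0
683 ÷ 9 = 75 remainder 8
75 ÷ 9 = 8 remainder 3
8 ÷ 9 = 0 remainder 8
Reading remainders bottom-up:
= 8380


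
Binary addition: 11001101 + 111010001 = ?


Align and add column by column (LSB to MSB, carry propagating):
  0011001101
+ 0111010001
  ----------
  col 0: 1 + 1 + 0 (carry in) = 2 → bit 0, carry out 1
  col 1: 0 + 0 + 1 (carry in) = 1 → bit 1, carry out 0
  col 2: 1 + 0 + 0 (carry in) = 1 → bit 1, carry out 0
  col 3: 1 + 0 + 0 (carry in) = 1 → bit 1, carry out 0
  col 4: 0 + 1 + 0 (carry in) = 1 → bit 1, carry out 0
  col 5: 0 + 0 + 0 (carry in) = 0 → bit 0, carry out 0
  col 6: 1 + 1 + 0 (carry in) = 2 → bit 0, carry out 1
  col 7: 1 + 1 + 1 (carry in) = 3 → bit 1, carry out 1
  col 8: 0 + 1 + 1 (carry in) = 2 → bit 0, carry out 1
  col 9: 0 + 0 + 1 (carry in) = 1 → bit 1, carry out 0
Reading bits MSB→LSB: 1010011110
Strip leading zeros: 1010011110
= 1010011110


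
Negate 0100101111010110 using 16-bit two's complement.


Original: 0100101111010110
Step 1 - Invert all bits: 1011010000101001
Step 2 - Add 1: 1011010000101001 + 1
= 1011010000101010 (represents -19414)


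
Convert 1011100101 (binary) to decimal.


Positional values:
Bit 0: 1 × 2^0 = 1
Bit 2: 1 × 2^2 = 4
Bit 5: 1 × 2^5 = 32
Bit 6: 1 × 2^6 = 64
Bit 7: 1 × 2^7 = 128
Bit 9: 1 × 2^9 = 512
Sum = 1 + 4 + 32 + 64 + 128 + 512
= 741
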